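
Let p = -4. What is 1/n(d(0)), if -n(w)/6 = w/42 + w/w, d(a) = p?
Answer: -7/38 ≈ -0.18421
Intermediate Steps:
d(a) = -4
n(w) = -6 - w/7 (n(w) = -6*(w/42 + w/w) = -6*(w*(1/42) + 1) = -6*(w/42 + 1) = -6*(1 + w/42) = -6 - w/7)
1/n(d(0)) = 1/(-6 - 1/7*(-4)) = 1/(-6 + 4/7) = 1/(-38/7) = -7/38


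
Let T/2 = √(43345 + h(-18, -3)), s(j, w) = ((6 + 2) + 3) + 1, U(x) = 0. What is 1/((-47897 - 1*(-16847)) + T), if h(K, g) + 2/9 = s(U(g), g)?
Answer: -139725/4337680828 - 3*√390211/4337680828 ≈ -3.2644e-5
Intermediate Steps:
s(j, w) = 12 (s(j, w) = (8 + 3) + 1 = 11 + 1 = 12)
h(K, g) = 106/9 (h(K, g) = -2/9 + 12 = 106/9)
T = 2*√390211/3 (T = 2*√(43345 + 106/9) = 2*√(390211/9) = 2*(√390211/3) = 2*√390211/3 ≈ 416.45)
1/((-47897 - 1*(-16847)) + T) = 1/((-47897 - 1*(-16847)) + 2*√390211/3) = 1/((-47897 + 16847) + 2*√390211/3) = 1/(-31050 + 2*√390211/3)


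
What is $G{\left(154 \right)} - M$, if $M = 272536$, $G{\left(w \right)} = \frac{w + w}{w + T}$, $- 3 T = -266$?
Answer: $- \frac{7085903}{26} \approx -2.7253 \cdot 10^{5}$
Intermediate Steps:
$T = \frac{266}{3}$ ($T = \left(- \frac{1}{3}\right) \left(-266\right) = \frac{266}{3} \approx 88.667$)
$G{\left(w \right)} = \frac{2 w}{\frac{266}{3} + w}$ ($G{\left(w \right)} = \frac{w + w}{w + \frac{266}{3}} = \frac{2 w}{\frac{266}{3} + w}$)
$G{\left(154 \right)} - M = 6 \cdot 154 \frac{1}{266 + 3 \cdot 154} - 272536 = 6 \cdot 154 \frac{1}{266 + 462} - 272536 = 6 \cdot 154 \cdot \frac{1}{728} - 272536 = \frac{33}{26} - 272536 = - \frac{7085903}{26}$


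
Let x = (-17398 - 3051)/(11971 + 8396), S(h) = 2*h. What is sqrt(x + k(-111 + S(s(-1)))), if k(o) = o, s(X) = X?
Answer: 16*I*sqrt(20525410)/6789 ≈ 10.677*I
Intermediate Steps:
x = -20449/20367 ≈ -1.0040
sqrt(x + k(-111 + S(s(-1)))) = sqrt(-20449/20367 + (-111 + 2*(-1))) = sqrt(-20449/20367 + (-111 - 2)) = sqrt(-20449/20367 - 113) = sqrt(-2321920/20367) = 16*I*sqrt(20525410)/6789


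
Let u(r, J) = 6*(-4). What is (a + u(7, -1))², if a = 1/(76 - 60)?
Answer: 146689/256 ≈ 573.00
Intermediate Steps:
u(r, J) = -24
a = 1/16 ≈ 0.062500
(a + u(7, -1))² = (1/16 - 24)² = (-383/16)² = 146689/256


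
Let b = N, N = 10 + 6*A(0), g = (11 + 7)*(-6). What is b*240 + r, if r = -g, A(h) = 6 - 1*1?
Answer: 9708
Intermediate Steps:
A(h) = 5 (A(h) = 6 - 1 = 5)
g = -108 (g = 18*(-6) = -108)
r = 108 (r = -1*(-108) = 108)
N = 40 (N = 10 + 6*5 = 10 + 30 = 40)
b = 40
b*240 + r = 40*240 + 108 = 9600 + 108 = 9708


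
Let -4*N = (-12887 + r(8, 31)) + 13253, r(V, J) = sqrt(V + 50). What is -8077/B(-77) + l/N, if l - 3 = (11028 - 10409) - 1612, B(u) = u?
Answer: 596547433/5155073 - 1980*sqrt(58)/66949 ≈ 115.50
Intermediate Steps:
r(V, J) = sqrt(50 + V)
l = -990 (l = 3 + ((11028 - 10409) - 1612) = 3 + (619 - 1612) = 3 - 993 = -990)
N = -183/2 - sqrt(58)/4 (N = -((-12887 + sqrt(50 + 8)) + 13253)/4 = -((-12887 + sqrt(58)) + 13253)/4 = -(366 + sqrt(58))/4 = -183/2 - sqrt(58)/4 ≈ -93.404)
-8077/B(-77) + l/N = -8077/(-77) - 990/(-183/2 - sqrt(58)/4) = -8077*(-1/77) - 990/(-183/2 - sqrt(58)/4) = 8077/77 - 990/(-183/2 - sqrt(58)/4)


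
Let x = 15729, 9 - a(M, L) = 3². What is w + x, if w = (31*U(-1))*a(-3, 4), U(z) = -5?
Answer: 15729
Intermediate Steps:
a(M, L) = 0 (a(M, L) = 9 - 1*3² = 9 - 1*9 = 9 - 9 = 0)
w = 0 (w = (31*(-5))*0 = -155*0 = 0)
w + x = 0 + 15729 = 15729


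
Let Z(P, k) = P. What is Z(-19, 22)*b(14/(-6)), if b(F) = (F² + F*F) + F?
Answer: -1463/9 ≈ -162.56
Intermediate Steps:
b(F) = F + 2*F² (b(F) = (F² + F²) + F = 2*F² + F = F + 2*F²)
Z(-19, 22)*b(14/(-6)) = -19*14/(-6)*(1 + 2*(14/(-6))) = -19*14*(-⅙)*(1 + 2*(14*(-⅙))) = -(-133)*(1 + 2*(-7/3))/3 = -(-133)*(1 - 14/3)/3 = -(-133)*(-11)/(3*3) = -19*77/9 = -1463/9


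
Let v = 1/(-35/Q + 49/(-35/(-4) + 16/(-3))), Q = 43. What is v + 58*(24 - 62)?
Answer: -52561433/23849 ≈ -2203.9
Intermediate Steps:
v = 1763/23849 (v = 1/(-35/43 + 49/(-35/(-4) + 16/(-3))) = 1/(-35*1/43 + 49/(-35*(-¼) + 16*(-⅓))) = 1/(-35/43 + 49/(35/4 - 16/3)) = 1/(-35/43 + 49/(41/12)) = 1/(-35/43 + 49*(12/41)) = 1/(-35/43 + 588/41) = 1/(23849/1763) = 1763/23849 ≈ 0.073923)
v + 58*(24 - 62) = 1763/23849 + 58*(24 - 62) = 1763/23849 + 58*(-38) = 1763/23849 - 2204 = -52561433/23849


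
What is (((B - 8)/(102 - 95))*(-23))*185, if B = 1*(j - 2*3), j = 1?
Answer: 55315/7 ≈ 7902.1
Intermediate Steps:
B = -5 (B = 1*(1 - 2*3) = 1*(1 - 6) = 1*(-5) = -5)
(((B - 8)/(102 - 95))*(-23))*185 = (((-5 - 8)/(102 - 95))*(-23))*185 = (-13/7*(-23))*185 = (-13*⅐*(-23))*185 = -13/7*(-23)*185 = (299/7)*185 = 55315/7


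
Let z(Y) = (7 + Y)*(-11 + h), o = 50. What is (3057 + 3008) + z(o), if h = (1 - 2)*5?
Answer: 5153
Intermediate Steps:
h = -5 (h = -1*5 = -5)
z(Y) = -112 - 16*Y (z(Y) = (7 + Y)*(-11 - 5) = (7 + Y)*(-16) = -112 - 16*Y)
(3057 + 3008) + z(o) = (3057 + 3008) + (-112 - 16*50) = 6065 + (-112 - 800) = 6065 - 912 = 5153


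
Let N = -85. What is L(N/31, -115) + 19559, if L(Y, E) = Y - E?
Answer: 609809/31 ≈ 19671.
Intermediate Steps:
L(N/31, -115) + 19559 = (-85/31 - 1*(-115)) + 19559 = (-85*1/31 + 115) + 19559 = (-85/31 + 115) + 19559 = 3480/31 + 19559 = 609809/31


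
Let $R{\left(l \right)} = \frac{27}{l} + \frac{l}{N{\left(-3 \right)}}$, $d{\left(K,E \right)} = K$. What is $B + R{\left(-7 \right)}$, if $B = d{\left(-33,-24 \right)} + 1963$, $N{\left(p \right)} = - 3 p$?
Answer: $\frac{121298}{63} \approx 1925.4$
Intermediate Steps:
$B = 1930$ ($B = -33 + 1963 = 1930$)
$R{\left(l \right)} = \frac{27}{l} + \frac{l}{9}$ ($R{\left(l \right)} = \frac{27}{l} + \frac{l}{\left(-3\right) \left(-3\right)} = \frac{27}{l} + \frac{l}{9}$)
$B + R{\left(-7 \right)} = 1930 + \left(\frac{27}{-7} + \frac{1}{9} \left(-7\right)\right) = 1930 + \left(27 \left(- \frac{1}{7}\right) - \frac{7}{9}\right) = 1930 - \frac{292}{63} = \frac{121298}{63}$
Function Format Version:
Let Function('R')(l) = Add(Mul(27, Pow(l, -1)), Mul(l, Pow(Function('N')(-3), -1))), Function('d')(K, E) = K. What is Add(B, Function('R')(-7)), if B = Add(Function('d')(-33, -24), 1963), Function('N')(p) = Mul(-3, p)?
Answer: Rational(121298, 63) ≈ 1925.4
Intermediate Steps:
B = 1930 (B = Add(-33, 1963) = 1930)
Function('R')(l) = Add(Mul(27, Pow(l, -1)), Mul(Rational(1, 9), l)) (Function('R')(l) = Add(Mul(27, Pow(l, -1)), Mul(l, Pow(Mul(-3, -3), -1))) = Add(Mul(27, Pow(l, -1)), Mul(l, Pow(9, -1))) = Add(Mul(27, Pow(l, -1)), Mul(l, Rational(1, 9))) = Add(Mul(27, Pow(l, -1)), Mul(Rational(1, 9), l)))
Add(B, Function('R')(-7)) = Add(1930, Add(Mul(27, Pow(-7, -1)), Mul(Rational(1, 9), -7))) = Add(1930, Add(Mul(27, Rational(-1, 7)), Rational(-7, 9))) = Add(1930, Add(Rational(-27, 7), Rational(-7, 9))) = Add(1930, Rational(-292, 63)) = Rational(121298, 63)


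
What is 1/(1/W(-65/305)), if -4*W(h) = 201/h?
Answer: 12261/52 ≈ 235.79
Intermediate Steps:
W(h) = -201/(4*h)
1/(1/W(-65/305)) = 1/(1/(-201/(4*((-65/305))))) = 1/(1/(-201/(4*((-65*1/305))))) = 1/(1/(-201/(4*(-13/61)))) = 1/(1/(-201/4*(-61/13))) = 1/(1/(12261/52)) = 1/(52/12261) = 12261/52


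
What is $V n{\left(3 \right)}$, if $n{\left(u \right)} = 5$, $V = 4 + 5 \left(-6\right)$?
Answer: $-130$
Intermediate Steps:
$V = -26$ ($V = 4 - 30 = -26$)
$V n{\left(3 \right)} = \left(-26\right) 5 = -130$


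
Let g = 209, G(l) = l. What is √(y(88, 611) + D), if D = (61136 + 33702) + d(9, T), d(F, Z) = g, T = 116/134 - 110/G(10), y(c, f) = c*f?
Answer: 3*√16535 ≈ 385.77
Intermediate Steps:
T = -679/67 (T = 116/134 - 110/10 = 116*(1/134) - 110*⅒ = 58/67 - 11 = -679/67 ≈ -10.134)
d(F, Z) = 209
D = 95047 (D = (61136 + 33702) + 209 = 94838 + 209 = 95047)
√(y(88, 611) + D) = √(88*611 + 95047) = √(53768 + 95047) = √148815 = 3*√16535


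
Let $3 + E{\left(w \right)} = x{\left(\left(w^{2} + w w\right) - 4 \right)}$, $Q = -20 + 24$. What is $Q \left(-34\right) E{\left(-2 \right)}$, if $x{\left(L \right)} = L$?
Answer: $-136$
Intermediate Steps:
$Q = 4$
$E{\left(w \right)} = -7 + 2 w^{2}$ ($E{\left(w \right)} = -3 - \left(4 - w^{2} - w w\right) = -3 + \left(\left(w^{2} + w^{2}\right) - 4\right) = -3 + \left(2 w^{2} - 4\right) = -3 + \left(-4 + 2 w^{2}\right) = -7 + 2 w^{2}$)
$Q \left(-34\right) E{\left(-2 \right)} = 4 \left(-34\right) \left(-7 + 2 \left(-2\right)^{2}\right) = - 136 \left(-7 + 2 \cdot 4\right) = - 136 \left(-7 + 8\right) = \left(-136\right) 1 = -136$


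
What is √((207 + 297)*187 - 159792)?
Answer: 2*I*√16386 ≈ 256.02*I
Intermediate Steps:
√((207 + 297)*187 - 159792) = √(504*187 - 159792) = √(94248 - 159792) = √(-65544) = 2*I*√16386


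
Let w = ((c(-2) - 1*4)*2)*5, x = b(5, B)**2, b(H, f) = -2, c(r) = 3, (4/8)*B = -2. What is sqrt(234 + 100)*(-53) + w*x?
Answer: -40 - 53*sqrt(334) ≈ -1008.6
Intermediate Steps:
B = -4 (B = 2*(-2) = -4)
x = 4 (x = (-2)**2 = 4)
w = -10 (w = ((3 - 1*4)*2)*5 = ((3 - 4)*2)*5 = -1*2*5 = -2*5 = -10)
sqrt(234 + 100)*(-53) + w*x = sqrt(234 + 100)*(-53) - 10*4 = sqrt(334)*(-53) - 40 = -53*sqrt(334) - 40 = -40 - 53*sqrt(334)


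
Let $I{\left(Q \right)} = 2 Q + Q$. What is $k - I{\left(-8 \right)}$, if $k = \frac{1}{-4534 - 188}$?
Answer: $\frac{113327}{4722} \approx 24.0$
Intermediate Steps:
$k = - \frac{1}{4722}$ ($k = \frac{1}{-4722} = - \frac{1}{4722} \approx -0.00021177$)
$I{\left(Q \right)} = 3 Q$
$k - I{\left(-8 \right)} = - \frac{1}{4722} - 3 \left(-8\right) = - \frac{1}{4722} - -24 = - \frac{1}{4722} + 24 = \frac{113327}{4722}$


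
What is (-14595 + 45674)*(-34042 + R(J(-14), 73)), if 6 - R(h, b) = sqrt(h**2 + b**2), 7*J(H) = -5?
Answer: -1057804844 - 31079*sqrt(261146)/7 ≈ -1.0601e+9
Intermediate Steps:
J(H) = -5/7 (J(H) = (1/7)*(-5) = -5/7)
R(h, b) = 6 - sqrt(b**2 + h**2) (R(h, b) = 6 - sqrt(h**2 + b**2) = 6 - sqrt(b**2 + h**2))
(-14595 + 45674)*(-34042 + R(J(-14), 73)) = (-14595 + 45674)*(-34042 + (6 - sqrt(73**2 + (-5/7)**2))) = 31079*(-34042 + (6 - sqrt(5329 + 25/49))) = 31079*(-34042 + (6 - sqrt(261146/49))) = 31079*(-34042 + (6 - sqrt(261146)/7)) = 31079*(-34036 - sqrt(261146)/7) = -1057804844 - 31079*sqrt(261146)/7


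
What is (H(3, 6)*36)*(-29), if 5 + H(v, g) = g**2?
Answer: -32364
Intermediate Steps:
H(v, g) = -5 + g**2
(H(3, 6)*36)*(-29) = ((-5 + 6**2)*36)*(-29) = ((-5 + 36)*36)*(-29) = (31*36)*(-29) = 1116*(-29) = -32364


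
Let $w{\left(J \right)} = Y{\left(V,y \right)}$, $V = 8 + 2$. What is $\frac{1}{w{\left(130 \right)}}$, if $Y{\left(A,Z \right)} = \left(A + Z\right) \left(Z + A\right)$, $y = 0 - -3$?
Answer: $\frac{1}{169} \approx 0.0059172$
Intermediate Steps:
$V = 10$
$y = 3$ ($y = 0 + 3 = 3$)
$Y{\left(A,Z \right)} = \left(A + Z\right)^{2}$ ($Y{\left(A,Z \right)} = \left(A + Z\right) \left(A + Z\right) = \left(A + Z\right)^{2}$)
$w{\left(J \right)} = 169$ ($w{\left(J \right)} = \left(10 + 3\right)^{2} = 13^{2} = 169$)
$\frac{1}{w{\left(130 \right)}} = \frac{1}{169}$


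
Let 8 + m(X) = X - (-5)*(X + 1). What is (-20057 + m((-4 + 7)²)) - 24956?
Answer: -44962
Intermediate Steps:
m(X) = -3 + 6*X (m(X) = -8 + (X - (-5)*(X + 1)) = -8 + (X - (-5)*(1 + X)) = -8 + (X - (-5 - 5*X)) = -8 + (X + (5 + 5*X)) = -8 + (5 + 6*X) = -3 + 6*X)
(-20057 + m((-4 + 7)²)) - 24956 = (-20057 + (-3 + 6*(-4 + 7)²)) - 24956 = (-20057 + (-3 + 6*3²)) - 24956 = (-20057 + (-3 + 6*9)) - 24956 = (-20057 + (-3 + 54)) - 24956 = (-20057 + 51) - 24956 = -20006 - 24956 = -44962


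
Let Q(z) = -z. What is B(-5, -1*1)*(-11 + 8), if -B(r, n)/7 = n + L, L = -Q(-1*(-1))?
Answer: 0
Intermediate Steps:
L = 1 (L = -(-1)*(-1*(-1)) = -(-1) = -1*(-1) = 1)
B(r, n) = -7 - 7*n (B(r, n) = -7*(n + 1) = -7*(1 + n) = -7 - 7*n)
B(-5, -1*1)*(-11 + 8) = (-7 - (-7))*(-11 + 8) = (-7 - 7*(-1))*(-3) = (-7 + 7)*(-3) = 0*(-3) = 0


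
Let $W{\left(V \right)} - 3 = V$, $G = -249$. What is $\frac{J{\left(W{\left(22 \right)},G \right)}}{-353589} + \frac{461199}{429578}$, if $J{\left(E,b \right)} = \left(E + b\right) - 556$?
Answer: $\frac{54469988017}{50631351814} \approx 1.0758$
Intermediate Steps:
$W{\left(V \right)} = 3 + V$
$J{\left(E,b \right)} = -556 + E + b$
$\frac{J{\left(W{\left(22 \right)},G \right)}}{-353589} + \frac{461199}{429578} = \frac{-556 + \left(3 + 22\right) - 249}{-353589} + \frac{461199}{429578} = \left(-556 + 25 - 249\right) \left(- \frac{1}{353589}\right) + 461199 \cdot \frac{1}{429578} = \left(-780\right) \left(- \frac{1}{353589}\right) + \frac{461199}{429578} = \frac{260}{117863} + \frac{461199}{429578} = \frac{54469988017}{50631351814}$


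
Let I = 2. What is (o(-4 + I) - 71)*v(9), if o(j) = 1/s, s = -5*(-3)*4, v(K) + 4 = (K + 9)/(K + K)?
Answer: 4259/20 ≈ 212.95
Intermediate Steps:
v(K) = -4 + (9 + K)/(2*K) (v(K) = -4 + (K + 9)/(K + K) = -4 + (9 + K)/((2*K)) = -4 + (9 + K)*(1/(2*K)) = -4 + (9 + K)/(2*K))
s = 60 (s = 15*4 = 60)
o(j) = 1/60
(o(-4 + I) - 71)*v(9) = (1/60 - 71)*((½)*(9 - 7*9)/9) = -4259*(9 - 63)/(120*9) = -4259*(-54)/(120*9) = -4259/60*(-3) = 4259/20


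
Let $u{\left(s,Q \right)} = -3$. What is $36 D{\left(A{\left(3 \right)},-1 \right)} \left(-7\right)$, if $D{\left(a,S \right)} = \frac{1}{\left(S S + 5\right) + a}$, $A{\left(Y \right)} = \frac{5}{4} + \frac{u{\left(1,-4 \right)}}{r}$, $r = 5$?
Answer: $- \frac{720}{19} \approx -37.895$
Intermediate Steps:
$A{\left(Y \right)} = \frac{13}{20}$ ($A{\left(Y \right)} = \frac{5}{4} - \frac{3}{5} = \frac{13}{20}$)
$D{\left(a,S \right)} = \frac{1}{5 + a + S^{2}}$ ($D{\left(a,S \right)} = \frac{1}{\left(S^{2} + 5\right) + a} = \frac{1}{\left(5 + S^{2}\right) + a} = \frac{1}{5 + a + S^{2}}$)
$36 D{\left(A{\left(3 \right)},-1 \right)} \left(-7\right) = \frac{36}{5 + \frac{13}{20} + \left(-1\right)^{2}} \left(-7\right) = \frac{36}{5 + \frac{13}{20} + 1} \left(-7\right) = \frac{36}{\frac{133}{20}} \left(-7\right) = 36 \cdot \frac{20}{133} \left(-7\right) = \frac{720}{133} \left(-7\right) = - \frac{720}{19}$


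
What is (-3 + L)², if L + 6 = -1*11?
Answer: 400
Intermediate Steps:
L = -17 (L = -6 - 1*11 = -6 - 11 = -17)
(-3 + L)² = (-3 - 17)² = (-20)² = 400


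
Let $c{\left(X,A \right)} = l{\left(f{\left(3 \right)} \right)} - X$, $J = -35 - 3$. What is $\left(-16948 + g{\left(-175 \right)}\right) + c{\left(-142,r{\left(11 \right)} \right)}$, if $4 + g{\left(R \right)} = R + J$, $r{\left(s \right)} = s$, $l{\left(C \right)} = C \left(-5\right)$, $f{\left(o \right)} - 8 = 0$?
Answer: $-17063$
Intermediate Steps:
$f{\left(o \right)} = 8$ ($f{\left(o \right)} = 8 + 0 = 8$)
$l{\left(C \right)} = - 5 C$
$J = -38$ ($J = -35 - 3 = -38$)
$c{\left(X,A \right)} = -40 - X$ ($c{\left(X,A \right)} = \left(-5\right) 8 - X = -40 - X$)
$g{\left(R \right)} = -42 + R$ ($g{\left(R \right)} = -4 + \left(R - 38\right) = -4 + \left(-38 + R\right) = -42 + R$)
$\left(-16948 + g{\left(-175 \right)}\right) + c{\left(-142,r{\left(11 \right)} \right)} = \left(-16948 - 217\right) - -102 = \left(-16948 - 217\right) + \left(-40 + 142\right) = -17165 + 102 = -17063$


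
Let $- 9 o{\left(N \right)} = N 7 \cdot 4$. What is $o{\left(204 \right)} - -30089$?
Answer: $\frac{88363}{3} \approx 29454.0$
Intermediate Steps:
$o{\left(N \right)} = - \frac{28 N}{9}$ ($o{\left(N \right)} = - \frac{N 7 \cdot 4}{9} = - \frac{7 N 4}{9} = - \frac{28 N}{9}$)
$o{\left(204 \right)} - -30089 = \left(- \frac{28}{9}\right) 204 - -30089 = - \frac{1904}{3} + 30089 = \frac{88363}{3}$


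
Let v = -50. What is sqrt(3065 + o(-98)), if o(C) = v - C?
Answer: sqrt(3113) ≈ 55.794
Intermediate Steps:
o(C) = -50 - C
sqrt(3065 + o(-98)) = sqrt(3065 + (-50 - 1*(-98))) = sqrt(3065 + (-50 + 98)) = sqrt(3065 + 48) = sqrt(3113)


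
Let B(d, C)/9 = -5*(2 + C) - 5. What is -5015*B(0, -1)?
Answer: 451350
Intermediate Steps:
B(d, C) = -135 - 45*C (B(d, C) = 9*(-5*(2 + C) - 5) = 9*((-10 - 5*C) - 5) = 9*(-15 - 5*C) = -135 - 45*C)
-5015*B(0, -1) = -5015*(-135 - 45*(-1)) = -5015*(-135 + 45) = -5015*(-90) = 451350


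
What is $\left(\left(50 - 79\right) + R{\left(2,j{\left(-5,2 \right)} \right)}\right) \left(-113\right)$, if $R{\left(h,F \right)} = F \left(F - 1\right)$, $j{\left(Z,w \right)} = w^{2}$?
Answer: $1921$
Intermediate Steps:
$R{\left(h,F \right)} = F \left(-1 + F\right)$ ($R{\left(h,F \right)} = F \left(F - 1\right) = F \left(-1 + F\right)$)
$\left(\left(50 - 79\right) + R{\left(2,j{\left(-5,2 \right)} \right)}\right) \left(-113\right) = \left(\left(50 - 79\right) + 2^{2} \left(-1 + 2^{2}\right)\right) \left(-113\right) = \left(-29 + 4 \left(-1 + 4\right)\right) \left(-113\right) = \left(-29 + 4 \cdot 3\right) \left(-113\right) = \left(-29 + 12\right) \left(-113\right) = \left(-17\right) \left(-113\right) = 1921$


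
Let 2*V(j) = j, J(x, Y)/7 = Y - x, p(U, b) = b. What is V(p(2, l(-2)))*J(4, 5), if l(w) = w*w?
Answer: 14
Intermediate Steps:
l(w) = w²
J(x, Y) = -7*x + 7*Y (J(x, Y) = 7*(Y - x) = -7*x + 7*Y)
V(j) = j/2
V(p(2, l(-2)))*J(4, 5) = ((½)*(-2)²)*(-7*4 + 7*5) = ((½)*4)*(-28 + 35) = 2*7 = 14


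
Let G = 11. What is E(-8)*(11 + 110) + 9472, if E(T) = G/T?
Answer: 74445/8 ≈ 9305.6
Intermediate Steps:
E(T) = 11/T
E(-8)*(11 + 110) + 9472 = (11/(-8))*(11 + 110) + 9472 = (11*(-⅛))*121 + 9472 = -11/8*121 + 9472 = -1331/8 + 9472 = 74445/8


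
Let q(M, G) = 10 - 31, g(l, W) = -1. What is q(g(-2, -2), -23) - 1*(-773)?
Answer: 752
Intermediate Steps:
q(M, G) = -21
q(g(-2, -2), -23) - 1*(-773) = -21 - 1*(-773) = -21 + 773 = 752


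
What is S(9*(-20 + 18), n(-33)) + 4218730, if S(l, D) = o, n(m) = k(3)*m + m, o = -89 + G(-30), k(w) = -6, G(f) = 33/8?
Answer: 33749161/8 ≈ 4.2186e+6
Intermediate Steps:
G(f) = 33/8 (G(f) = 33*(⅛) = 33/8)
o = -679/8 (o = -89 + 33/8 = -679/8 ≈ -84.875)
n(m) = -5*m (n(m) = -6*m + m = -5*m)
S(l, D) = -679/8
S(9*(-20 + 18), n(-33)) + 4218730 = -679/8 + 4218730 = 33749161/8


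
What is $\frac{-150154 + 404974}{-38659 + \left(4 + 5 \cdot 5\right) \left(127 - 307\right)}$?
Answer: $- \frac{254820}{43879} \approx -5.8073$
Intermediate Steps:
$\frac{-150154 + 404974}{-38659 + \left(4 + 5 \cdot 5\right) \left(127 - 307\right)} = \frac{254820}{-38659 + \left(4 + 25\right) \left(-180\right)} = \frac{254820}{-38659 + 29 \left(-180\right)} = \frac{254820}{-38659 - 5220} = \frac{254820}{-43879} = 254820 \left(- \frac{1}{43879}\right) = - \frac{254820}{43879}$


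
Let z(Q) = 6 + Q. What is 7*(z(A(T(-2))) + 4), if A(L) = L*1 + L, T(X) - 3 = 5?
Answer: 182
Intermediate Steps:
T(X) = 8 (T(X) = 3 + 5 = 8)
A(L) = 2*L (A(L) = L + L = 2*L)
7*(z(A(T(-2))) + 4) = 7*((6 + 2*8) + 4) = 7*((6 + 16) + 4) = 7*(22 + 4) = 7*26 = 182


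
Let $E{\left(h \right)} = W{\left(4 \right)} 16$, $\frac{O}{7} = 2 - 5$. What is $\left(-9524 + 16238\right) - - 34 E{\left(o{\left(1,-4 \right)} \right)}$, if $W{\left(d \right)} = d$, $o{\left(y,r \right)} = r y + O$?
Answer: $8890$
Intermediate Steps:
$O = -21$ ($O = 7 \left(2 - 5\right) = 7 \left(-3\right) = -21$)
$o{\left(y,r \right)} = -21 + r y$ ($o{\left(y,r \right)} = r y - 21 = -21 + r y$)
$E{\left(h \right)} = 64$ ($E{\left(h \right)} = 4 \cdot 16 = 64$)
$\left(-9524 + 16238\right) - - 34 E{\left(o{\left(1,-4 \right)} \right)} = \left(-9524 + 16238\right) - \left(-34\right) 64 = 6714 - -2176 = 6714 + 2176 = 8890$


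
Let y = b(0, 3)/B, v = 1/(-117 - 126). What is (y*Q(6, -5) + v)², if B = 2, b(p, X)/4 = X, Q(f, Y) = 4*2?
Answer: 136025569/59049 ≈ 2303.6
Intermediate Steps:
Q(f, Y) = 8
b(p, X) = 4*X
v = -1/243 (v = 1/(-243) = -1/243 ≈ -0.0041152)
y = 6 (y = (4*3)/2 = 12*(½) = 6)
(y*Q(6, -5) + v)² = (6*8 - 1/243)² = (48 - 1/243)² = (11663/243)² = 136025569/59049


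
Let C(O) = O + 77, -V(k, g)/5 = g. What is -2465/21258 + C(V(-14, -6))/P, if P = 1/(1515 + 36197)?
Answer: 85779939007/21258 ≈ 4.0352e+6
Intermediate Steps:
P = 1/37712 ≈ 2.6517e-5
V(k, g) = -5*g
C(O) = 77 + O
-2465/21258 + C(V(-14, -6))/P = -2465/21258 + (77 - 5*(-6))/(1/37712) = -2465*1/21258 + (77 + 30)*37712 = -2465/21258 + 107*37712 = -2465/21258 + 4035184 = 85779939007/21258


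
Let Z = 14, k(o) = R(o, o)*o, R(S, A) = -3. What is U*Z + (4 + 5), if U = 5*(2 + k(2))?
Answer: -271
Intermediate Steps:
k(o) = -3*o
U = -20 (U = 5*(2 - 3*2) = 5*(2 - 6) = 5*(-4) = -20)
U*Z + (4 + 5) = -20*14 + (4 + 5) = -280 + 9 = -271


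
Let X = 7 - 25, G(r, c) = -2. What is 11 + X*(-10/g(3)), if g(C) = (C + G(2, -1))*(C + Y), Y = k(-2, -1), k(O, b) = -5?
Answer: -79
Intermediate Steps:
X = -18
Y = -5
g(C) = (-5 + C)*(-2 + C) (g(C) = (C - 2)*(C - 5) = (-2 + C)*(-5 + C) = (-5 + C)*(-2 + C))
11 + X*(-10/g(3)) = 11 - (-180)/(10 + 3² - 7*3) = 11 - (-180)/(10 + 9 - 21) = 11 - (-180)/(-2) = 11 - (-180)*(-1)/2 = 11 - 18*5 = 11 - 90 = -79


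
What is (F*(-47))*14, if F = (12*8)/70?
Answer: -4512/5 ≈ -902.40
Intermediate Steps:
F = 48/35 (F = 96*(1/70) = 48/35 ≈ 1.3714)
(F*(-47))*14 = ((48/35)*(-47))*14 = -2256/35*14 = -4512/5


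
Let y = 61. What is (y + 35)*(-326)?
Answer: -31296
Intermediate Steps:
(y + 35)*(-326) = (61 + 35)*(-326) = 96*(-326) = -31296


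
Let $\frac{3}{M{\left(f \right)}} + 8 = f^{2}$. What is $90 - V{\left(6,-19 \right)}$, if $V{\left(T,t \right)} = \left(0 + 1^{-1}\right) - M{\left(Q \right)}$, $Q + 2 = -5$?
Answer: $\frac{3652}{41} \approx 89.073$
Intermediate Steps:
$Q = -7$ ($Q = -2 - 5 = -7$)
$M{\left(f \right)} = \frac{3}{-8 + f^{2}}$
$V{\left(T,t \right)} = \frac{38}{41}$ ($V{\left(T,t \right)} = \left(0 + 1^{-1}\right) - \frac{3}{-8 + \left(-7\right)^{2}} = \left(0 + 1\right) - \frac{3}{-8 + 49} = 1 - \frac{3}{41} = \frac{38}{41}$)
$90 - V{\left(6,-19 \right)} = 90 - \frac{38}{41} = \frac{3652}{41}$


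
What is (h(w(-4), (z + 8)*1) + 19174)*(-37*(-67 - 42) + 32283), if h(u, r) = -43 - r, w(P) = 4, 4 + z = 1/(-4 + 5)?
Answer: 694579816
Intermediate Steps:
z = -3 (z = -4 + 1/(-4 + 5) = -4 + 1/1 = -4 + 1 = -3)
(h(w(-4), (z + 8)*1) + 19174)*(-37*(-67 - 42) + 32283) = ((-43 - (-3 + 8)) + 19174)*(-37*(-67 - 42) + 32283) = ((-43 - 5) + 19174)*(-37*(-109) + 32283) = ((-43 - 1*5) + 19174)*(4033 + 32283) = ((-43 - 5) + 19174)*36316 = (-48 + 19174)*36316 = 19126*36316 = 694579816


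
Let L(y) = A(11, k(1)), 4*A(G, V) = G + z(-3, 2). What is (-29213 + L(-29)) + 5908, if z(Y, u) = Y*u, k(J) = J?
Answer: -93215/4 ≈ -23304.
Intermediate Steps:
A(G, V) = -3/2 + G/4 (A(G, V) = (G - 3*2)/4 = (G - 6)/4 = (-6 + G)/4 = -3/2 + G/4)
L(y) = 5/4 (L(y) = -3/2 + (¼)*11 = -3/2 + 11/4 = 5/4)
(-29213 + L(-29)) + 5908 = (-29213 + 5/4) + 5908 = -116847/4 + 5908 = -93215/4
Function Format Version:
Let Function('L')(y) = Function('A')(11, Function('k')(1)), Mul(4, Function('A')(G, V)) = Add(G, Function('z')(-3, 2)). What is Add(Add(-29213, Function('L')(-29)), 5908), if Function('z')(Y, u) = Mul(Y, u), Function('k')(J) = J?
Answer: Rational(-93215, 4) ≈ -23304.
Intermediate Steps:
Function('A')(G, V) = Add(Rational(-3, 2), Mul(Rational(1, 4), G)) (Function('A')(G, V) = Mul(Rational(1, 4), Add(G, Mul(-3, 2))) = Mul(Rational(1, 4), Add(G, -6)) = Mul(Rational(1, 4), Add(-6, G)) = Add(Rational(-3, 2), Mul(Rational(1, 4), G)))
Function('L')(y) = Rational(5, 4) (Function('L')(y) = Add(Rational(-3, 2), Mul(Rational(1, 4), 11)) = Add(Rational(-3, 2), Rational(11, 4)) = Rational(5, 4))
Add(Add(-29213, Function('L')(-29)), 5908) = Add(Add(-29213, Rational(5, 4)), 5908) = Add(Rational(-116847, 4), 5908) = Rational(-93215, 4)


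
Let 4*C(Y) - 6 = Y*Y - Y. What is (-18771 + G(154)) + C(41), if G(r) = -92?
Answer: -36903/2 ≈ -18452.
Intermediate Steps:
C(Y) = 3/2 - Y/4 + Y²/4 (C(Y) = 3/2 + (Y*Y - Y)/4 = 3/2 + (Y² - Y)/4 = 3/2 + (-Y/4 + Y²/4) = 3/2 - Y/4 + Y²/4)
(-18771 + G(154)) + C(41) = (-18771 - 92) + (3/2 - ¼*41 + (¼)*41²) = -18863 + (3/2 - 41/4 + (¼)*1681) = -18863 + (3/2 - 41/4 + 1681/4) = -18863 + 823/2 = -36903/2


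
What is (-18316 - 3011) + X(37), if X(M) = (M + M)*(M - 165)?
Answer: -30799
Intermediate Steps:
X(M) = 2*M*(-165 + M) (X(M) = (2*M)*(-165 + M) = 2*M*(-165 + M))
(-18316 - 3011) + X(37) = (-18316 - 3011) + 2*37*(-165 + 37) = -21327 + 2*37*(-128) = -21327 - 9472 = -30799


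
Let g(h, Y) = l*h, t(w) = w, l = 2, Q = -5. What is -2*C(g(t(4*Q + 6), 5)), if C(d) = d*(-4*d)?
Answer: 6272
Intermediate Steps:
g(h, Y) = 2*h
C(d) = -4*d**2
-2*C(g(t(4*Q + 6), 5)) = -(-8)*(2*(4*(-5) + 6))**2 = -(-8)*(2*(-20 + 6))**2 = -(-8)*(2*(-14))**2 = -(-8)*(-28)**2 = -(-8)*784 = -2*(-3136) = 6272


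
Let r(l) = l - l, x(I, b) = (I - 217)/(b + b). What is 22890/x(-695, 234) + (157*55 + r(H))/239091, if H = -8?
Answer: -106719135175/9085458 ≈ -11746.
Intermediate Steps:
x(I, b) = (-217 + I)/(2*b) (x(I, b) = (-217 + I)/((2*b)) = (-217 + I)*(1/(2*b)) = (-217 + I)/(2*b))
r(l) = 0
22890/x(-695, 234) + (157*55 + r(H))/239091 = 22890/(((½)*(-217 - 695)/234)) + (157*55 + 0)/239091 = 22890/(((½)*(1/234)*(-912))) + (8635 + 0)*(1/239091) = 22890/(-76/39) + 8635*(1/239091) = 22890*(-39/76) + 8635/239091 = -446355/38 + 8635/239091 = -106719135175/9085458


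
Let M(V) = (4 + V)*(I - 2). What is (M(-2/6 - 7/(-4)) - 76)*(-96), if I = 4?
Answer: 6256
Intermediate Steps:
M(V) = 8 + 2*V (M(V) = (4 + V)*(4 - 2) = (4 + V)*2 = 8 + 2*V)
(M(-2/6 - 7/(-4)) - 76)*(-96) = ((8 + 2*(-2/6 - 7/(-4))) - 76)*(-96) = ((8 + 2*(-2*1/6 - 7*(-1/4))) - 76)*(-96) = ((8 + 2*(-1/3 + 7/4)) - 76)*(-96) = ((8 + 2*(17/12)) - 76)*(-96) = ((8 + 17/6) - 76)*(-96) = (65/6 - 76)*(-96) = -391/6*(-96) = 6256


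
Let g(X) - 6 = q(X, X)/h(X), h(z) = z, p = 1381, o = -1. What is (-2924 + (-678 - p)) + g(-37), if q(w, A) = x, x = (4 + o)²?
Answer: -184158/37 ≈ -4977.2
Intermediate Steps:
x = 9 (x = (4 - 1)² = 3² = 9)
q(w, A) = 9
g(X) = 6 + 9/X
(-2924 + (-678 - p)) + g(-37) = (-2924 + (-678 - 1*1381)) + (6 + 9/(-37)) = (-2924 + (-678 - 1381)) + (6 + 9*(-1/37)) = (-2924 - 2059) + (6 - 9/37) = -4983 + 213/37 = -184158/37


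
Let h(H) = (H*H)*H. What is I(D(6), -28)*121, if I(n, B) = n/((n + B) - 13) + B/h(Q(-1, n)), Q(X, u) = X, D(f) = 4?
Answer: 124872/37 ≈ 3374.9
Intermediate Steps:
h(H) = H³ (h(H) = H²*H = H³)
I(n, B) = -B + n/(-13 + B + n) (I(n, B) = n/((n + B) - 13) + B/((-1)³) = n/((B + n) - 13) + B/(-1) = n/(-13 + B + n) + B*(-1) = n/(-13 + B + n) - B = -B + n/(-13 + B + n))
I(D(6), -28)*121 = ((4 - 1*(-28)² + 13*(-28) - 1*(-28)*4)/(-13 - 28 + 4))*121 = ((4 - 1*784 - 364 + 112)/(-37))*121 = -(4 - 784 - 364 + 112)/37*121 = -1/37*(-1032)*121 = (1032/37)*121 = 124872/37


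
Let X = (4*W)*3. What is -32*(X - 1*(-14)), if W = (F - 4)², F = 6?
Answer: -1984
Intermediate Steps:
W = 4 (W = (6 - 4)² = 2² = 4)
X = 48 (X = (4*4)*3 = 16*3 = 48)
-32*(X - 1*(-14)) = -32*(48 - 1*(-14)) = -32*(48 + 14) = -32*62 = -1984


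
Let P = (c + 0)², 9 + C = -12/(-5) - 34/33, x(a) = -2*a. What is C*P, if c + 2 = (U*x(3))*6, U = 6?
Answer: -59832716/165 ≈ -3.6262e+5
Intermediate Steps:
C = -1259/165 (C = -9 + (-12/(-5) - 34/33) = -9 + (-12*(-⅕) - 34*1/33) = -9 + (12/5 - 34/33) = -9 + 226/165 = -1259/165 ≈ -7.6303)
c = -218 (c = -2 + (6*(-2*3))*6 = -2 + (6*(-6))*6 = -2 - 36*6 = -2 - 216 = -218)
P = 47524 (P = (-218 + 0)² = (-218)² = 47524)
C*P = -1259/165*47524 = -59832716/165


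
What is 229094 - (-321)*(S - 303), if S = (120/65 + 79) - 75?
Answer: 1738199/13 ≈ 1.3371e+5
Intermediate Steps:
S = 76/13 (S = (120*(1/65) + 79) - 75 = (24/13 + 79) - 75 = 1051/13 - 75 = 76/13 ≈ 5.8462)
229094 - (-321)*(S - 303) = 229094 - (-321)*(76/13 - 303) = 229094 - (-321)*(-3863)/13 = 229094 - 1*1240023/13 = 229094 - 1240023/13 = 1738199/13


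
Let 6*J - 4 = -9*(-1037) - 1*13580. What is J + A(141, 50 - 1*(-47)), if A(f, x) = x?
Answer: -3661/6 ≈ -610.17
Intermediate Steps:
J = -4243/6 (J = ⅔ + (-9*(-1037) - 1*13580)/6 = ⅔ + (9333 - 13580)/6 = ⅔ + (⅙)*(-4247) = ⅔ - 4247/6 = -4243/6 ≈ -707.17)
J + A(141, 50 - 1*(-47)) = -4243/6 + (50 - 1*(-47)) = -4243/6 + (50 + 47) = -4243/6 + 97 = -3661/6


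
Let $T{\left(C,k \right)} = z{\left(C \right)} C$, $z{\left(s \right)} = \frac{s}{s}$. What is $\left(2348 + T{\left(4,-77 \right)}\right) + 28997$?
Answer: $31349$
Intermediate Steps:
$z{\left(s \right)} = 1$
$T{\left(C,k \right)} = C$ ($T{\left(C,k \right)} = 1 C = C$)
$\left(2348 + T{\left(4,-77 \right)}\right) + 28997 = \left(2348 + 4\right) + 28997 = 2352 + 28997 = 31349$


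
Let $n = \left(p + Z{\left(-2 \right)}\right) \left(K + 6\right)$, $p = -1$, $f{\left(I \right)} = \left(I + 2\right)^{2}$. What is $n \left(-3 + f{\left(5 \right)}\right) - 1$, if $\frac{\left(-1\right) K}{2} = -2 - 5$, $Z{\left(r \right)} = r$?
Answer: $-2761$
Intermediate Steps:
$f{\left(I \right)} = \left(2 + I\right)^{2}$
$K = 14$ ($K = - 2 \left(-2 - 5\right) = \left(-2\right) \left(-7\right) = 14$)
$n = -60$ ($n = \left(-1 - 2\right) \left(14 + 6\right) = \left(-3\right) 20 = -60$)
$n \left(-3 + f{\left(5 \right)}\right) - 1 = - 60 \left(-3 + \left(2 + 5\right)^{2}\right) - 1 = - 60 \left(-3 + 7^{2}\right) - 1 = - 60 \left(-3 + 49\right) - 1 = \left(-60\right) 46 - 1 = -2760 - 1 = -2761$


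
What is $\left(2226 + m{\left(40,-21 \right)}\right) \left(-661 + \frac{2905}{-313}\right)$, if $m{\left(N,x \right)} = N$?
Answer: $- \frac{475402268}{313} \approx -1.5189 \cdot 10^{6}$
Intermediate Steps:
$\left(2226 + m{\left(40,-21 \right)}\right) \left(-661 + \frac{2905}{-313}\right) = \left(2226 + 40\right) \left(-661 + \frac{2905}{-313}\right) = 2266 \left(-661 + 2905 \left(- \frac{1}{313}\right)\right) = 2266 \left(-661 - \frac{2905}{313}\right) = 2266 \left(- \frac{209798}{313}\right) = - \frac{475402268}{313}$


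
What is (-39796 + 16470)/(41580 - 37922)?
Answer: -11663/1829 ≈ -6.3767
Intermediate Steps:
(-39796 + 16470)/(41580 - 37922) = -23326/3658 = -23326*1/3658 = -11663/1829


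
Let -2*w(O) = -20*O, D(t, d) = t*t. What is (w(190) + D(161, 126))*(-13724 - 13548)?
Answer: -758734312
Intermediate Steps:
D(t, d) = t**2
w(O) = 10*O (w(O) = -(-10)*O = 10*O)
(w(190) + D(161, 126))*(-13724 - 13548) = (10*190 + 161**2)*(-13724 - 13548) = (1900 + 25921)*(-27272) = 27821*(-27272) = -758734312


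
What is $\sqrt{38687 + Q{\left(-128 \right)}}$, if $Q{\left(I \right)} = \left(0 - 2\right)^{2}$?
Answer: $3 \sqrt{4299} \approx 196.7$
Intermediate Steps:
$Q{\left(I \right)} = 4$ ($Q{\left(I \right)} = \left(-2\right)^{2} = 4$)
$\sqrt{38687 + Q{\left(-128 \right)}} = \sqrt{38687 + 4} = \sqrt{38691} = 3 \sqrt{4299}$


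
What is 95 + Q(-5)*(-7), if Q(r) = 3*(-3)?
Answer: 158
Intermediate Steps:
Q(r) = -9
95 + Q(-5)*(-7) = 95 - 9*(-7) = 95 + 63 = 158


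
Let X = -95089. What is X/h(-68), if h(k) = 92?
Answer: -95089/92 ≈ -1033.6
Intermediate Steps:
X/h(-68) = -95089/92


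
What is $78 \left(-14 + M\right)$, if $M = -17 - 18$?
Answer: $-3822$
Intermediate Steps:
$M = -35$
$78 \left(-14 + M\right) = 78 \left(-14 - 35\right) = 78 \left(-49\right) = -3822$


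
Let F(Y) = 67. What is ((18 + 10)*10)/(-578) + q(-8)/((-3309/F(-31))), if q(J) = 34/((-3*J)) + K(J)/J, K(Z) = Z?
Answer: -6120647/11475612 ≈ -0.53336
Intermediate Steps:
q(J) = 1 - 34/(3*J) (q(J) = 34/((-3*J)) + J/J = 34*(-1/(3*J)) + 1 = -34/(3*J) + 1 = 1 - 34/(3*J))
((18 + 10)*10)/(-578) + q(-8)/((-3309/F(-31))) = ((18 + 10)*10)/(-578) + ((-34/3 - 8)/(-8))/((-3309/67)) = (28*10)*(-1/578) + (-⅛*(-58/3))/((-3309/67)) = 280*(-1/578) + 29/(12*((-1*3309/67))) = -140/289 + 29/(12*(-3309/67)) = -140/289 + (29/12)*(-67/3309) = -140/289 - 1943/39708 = -6120647/11475612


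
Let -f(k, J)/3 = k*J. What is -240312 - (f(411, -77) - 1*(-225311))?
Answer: -560564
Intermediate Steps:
f(k, J) = -3*J*k (f(k, J) = -3*k*J = -3*J*k)
-240312 - (f(411, -77) - 1*(-225311)) = -240312 - (-3*(-77)*411 - 1*(-225311)) = -240312 - (94941 + 225311) = -240312 - 1*320252 = -240312 - 320252 = -560564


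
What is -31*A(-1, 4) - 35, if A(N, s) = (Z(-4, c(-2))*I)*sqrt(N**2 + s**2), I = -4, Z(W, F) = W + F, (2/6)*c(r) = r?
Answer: -35 - 1240*sqrt(17) ≈ -5147.6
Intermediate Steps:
c(r) = 3*r
Z(W, F) = F + W
A(N, s) = 40*sqrt(N**2 + s**2) (A(N, s) = ((3*(-2) - 4)*(-4))*sqrt(N**2 + s**2) = ((-6 - 4)*(-4))*sqrt(N**2 + s**2) = (-10*(-4))*sqrt(N**2 + s**2) = 40*sqrt(N**2 + s**2))
-31*A(-1, 4) - 35 = -1240*sqrt((-1)**2 + 4**2) - 35 = -1240*sqrt(1 + 16) - 35 = -1240*sqrt(17) - 35 = -35 - 1240*sqrt(17)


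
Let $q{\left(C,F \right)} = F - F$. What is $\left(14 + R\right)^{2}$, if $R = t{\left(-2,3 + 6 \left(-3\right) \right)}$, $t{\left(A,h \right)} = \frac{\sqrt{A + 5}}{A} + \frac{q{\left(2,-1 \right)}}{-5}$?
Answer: $\frac{\left(28 - \sqrt{3}\right)^{2}}{4} \approx 172.5$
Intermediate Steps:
$q{\left(C,F \right)} = 0$
$t{\left(A,h \right)} = \frac{\sqrt{5 + A}}{A}$ ($t{\left(A,h \right)} = \frac{\sqrt{A + 5}}{A} + \frac{0}{-5} = \frac{\sqrt{5 + A}}{A} + 0 \left(- \frac{1}{5}\right) = \frac{\sqrt{5 + A}}{A} + 0 = \frac{\sqrt{5 + A}}{A}$)
$R = - \frac{\sqrt{3}}{2}$ ($R = \frac{\sqrt{5 - 2}}{-2} = - \frac{\sqrt{3}}{2} \approx -0.86602$)
$\left(14 + R\right)^{2} = \left(14 - \frac{\sqrt{3}}{2}\right)^{2}$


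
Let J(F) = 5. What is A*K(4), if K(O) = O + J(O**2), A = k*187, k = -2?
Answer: -3366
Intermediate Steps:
A = -374 (A = -2*187 = -374)
K(O) = 5 + O (K(O) = O + 5 = 5 + O)
A*K(4) = -374*(5 + 4) = -374*9 = -3366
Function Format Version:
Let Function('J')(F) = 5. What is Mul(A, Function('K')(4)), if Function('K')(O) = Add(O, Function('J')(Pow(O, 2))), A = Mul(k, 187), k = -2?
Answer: -3366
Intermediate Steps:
A = -374 (A = Mul(-2, 187) = -374)
Function('K')(O) = Add(5, O) (Function('K')(O) = Add(O, 5) = Add(5, O))
Mul(A, Function('K')(4)) = Mul(-374, Add(5, 4)) = Mul(-374, 9) = -3366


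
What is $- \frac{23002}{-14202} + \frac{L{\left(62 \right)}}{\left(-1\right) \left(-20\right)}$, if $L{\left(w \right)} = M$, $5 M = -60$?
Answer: $\frac{36202}{35505} \approx 1.0196$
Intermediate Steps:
$M = -12$ ($M = \frac{1}{5} \left(-60\right) = -12$)
$L{\left(w \right)} = -12$
$- \frac{23002}{-14202} + \frac{L{\left(62 \right)}}{\left(-1\right) \left(-20\right)} = - \frac{23002}{-14202} - \frac{12}{\left(-1\right) \left(-20\right)} = \left(-23002\right) \left(- \frac{1}{14202}\right) - \frac{12}{20} = \frac{11501}{7101} - \frac{3}{5} = \frac{36202}{35505}$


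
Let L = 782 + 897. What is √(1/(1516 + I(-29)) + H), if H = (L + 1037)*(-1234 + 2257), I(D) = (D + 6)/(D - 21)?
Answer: √15973766315343122/75823 ≈ 1666.9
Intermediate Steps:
L = 1679
I(D) = (6 + D)/(-21 + D)
H = 2778468 (H = (1679 + 1037)*(-1234 + 2257) = 2716*1023 = 2778468)
√(1/(1516 + I(-29)) + H) = √(1/(1516 + (6 - 29)/(-21 - 29)) + 2778468) = √(1/(1516 - 23/(-50)) + 2778468) = √(1/(1516 - 1/50*(-23)) + 2778468) = √(1/(1516 + 23/50) + 2778468) = √(1/(75823/50) + 2778468) = √(50/75823 + 2778468) = √(210671779214/75823) = √15973766315343122/75823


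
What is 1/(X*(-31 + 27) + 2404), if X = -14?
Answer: 1/2460 ≈ 0.00040650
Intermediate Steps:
1/(X*(-31 + 27) + 2404) = 1/(-14*(-31 + 27) + 2404) = 1/(-14*(-4) + 2404) = 1/(56 + 2404) = 1/2460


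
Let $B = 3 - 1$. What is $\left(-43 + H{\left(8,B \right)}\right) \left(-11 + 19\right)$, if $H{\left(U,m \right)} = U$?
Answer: $-280$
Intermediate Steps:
$B = 2$ ($B = 3 - 1 = 2$)
$\left(-43 + H{\left(8,B \right)}\right) \left(-11 + 19\right) = \left(-43 + 8\right) \left(-11 + 19\right) = \left(-35\right) 8 = -280$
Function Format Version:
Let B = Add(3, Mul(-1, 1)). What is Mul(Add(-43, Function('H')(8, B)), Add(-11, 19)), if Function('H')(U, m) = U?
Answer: -280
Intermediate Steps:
B = 2 (B = Add(3, -1) = 2)
Mul(Add(-43, Function('H')(8, B)), Add(-11, 19)) = Mul(Add(-43, 8), Add(-11, 19)) = Mul(-35, 8) = -280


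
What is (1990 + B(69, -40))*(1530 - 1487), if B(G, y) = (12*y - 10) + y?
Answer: 62780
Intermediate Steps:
B(G, y) = -10 + 13*y (B(G, y) = (-10 + 12*y) + y = -10 + 13*y)
(1990 + B(69, -40))*(1530 - 1487) = (1990 + (-10 + 13*(-40)))*(1530 - 1487) = (1990 + (-10 - 520))*43 = (1990 - 530)*43 = 1460*43 = 62780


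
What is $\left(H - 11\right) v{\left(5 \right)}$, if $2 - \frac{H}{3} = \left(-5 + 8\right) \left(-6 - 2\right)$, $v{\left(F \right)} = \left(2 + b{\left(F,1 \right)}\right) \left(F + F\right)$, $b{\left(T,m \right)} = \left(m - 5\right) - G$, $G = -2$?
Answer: $0$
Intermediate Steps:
$b{\left(T,m \right)} = -3 + m$ ($b{\left(T,m \right)} = \left(m - 5\right) - -2 = \left(-5 + m\right) + 2 = -3 + m$)
$v{\left(F \right)} = 0$ ($v{\left(F \right)} = \left(2 + \left(-3 + 1\right)\right) \left(F + F\right) = \left(2 - 2\right) 2 F = 0 \cdot 2 F = 0$)
$H = 78$ ($H = 6 - 3 \left(-5 + 8\right) \left(-6 - 2\right) = 6 - 3 \cdot 3 \left(-8\right) = 6 - -72 = 6 + 72 = 78$)
$\left(H - 11\right) v{\left(5 \right)} = \left(78 - 11\right) 0 = 67 \cdot 0 = 0$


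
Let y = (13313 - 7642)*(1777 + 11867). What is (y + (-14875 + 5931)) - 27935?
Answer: 77338245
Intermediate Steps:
y = 77375124 (y = 5671*13644 = 77375124)
(y + (-14875 + 5931)) - 27935 = (77375124 + (-14875 + 5931)) - 27935 = (77375124 - 8944) - 27935 = 77366180 - 27935 = 77338245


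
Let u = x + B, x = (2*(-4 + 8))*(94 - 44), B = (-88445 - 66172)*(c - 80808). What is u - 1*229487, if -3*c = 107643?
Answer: 18041874026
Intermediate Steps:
c = -35881 (c = -1/3*107643 = -35881)
B = 18042103113 (B = (-88445 - 66172)*(-35881 - 80808) = -154617*(-116689) = 18042103113)
x = 400 (x = (2*4)*50 = 8*50 = 400)
u = 18042103513 (u = 400 + 18042103113 = 18042103513)
u - 1*229487 = 18042103513 - 1*229487 = 18042103513 - 229487 = 18041874026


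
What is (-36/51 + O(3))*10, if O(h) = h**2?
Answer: 1410/17 ≈ 82.941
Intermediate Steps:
(-36/51 + O(3))*10 = (-36/51 + 3**2)*10 = (-36*1/51 + 9)*10 = (-12/17 + 9)*10 = (141/17)*10 = 1410/17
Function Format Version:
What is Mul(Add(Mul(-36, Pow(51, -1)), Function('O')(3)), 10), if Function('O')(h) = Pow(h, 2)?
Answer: Rational(1410, 17) ≈ 82.941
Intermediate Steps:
Mul(Add(Mul(-36, Pow(51, -1)), Function('O')(3)), 10) = Mul(Add(Mul(-36, Pow(51, -1)), Pow(3, 2)), 10) = Mul(Add(Mul(-36, Rational(1, 51)), 9), 10) = Mul(Add(Rational(-12, 17), 9), 10) = Mul(Rational(141, 17), 10) = Rational(1410, 17)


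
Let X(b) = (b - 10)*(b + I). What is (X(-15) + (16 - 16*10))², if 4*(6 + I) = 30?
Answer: 149769/4 ≈ 37442.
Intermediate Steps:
I = 3/2 (I = -6 + (¼)*30 = -6 + 15/2 = 3/2 ≈ 1.5000)
X(b) = (-10 + b)*(3/2 + b) (X(b) = (b - 10)*(b + 3/2) = (-10 + b)*(3/2 + b))
(X(-15) + (16 - 16*10))² = ((-15 + (-15)² - 17/2*(-15)) + (16 - 16*10))² = ((-15 + 225 + 255/2) + (16 - 160))² = (675/2 - 144)² = (387/2)² = 149769/4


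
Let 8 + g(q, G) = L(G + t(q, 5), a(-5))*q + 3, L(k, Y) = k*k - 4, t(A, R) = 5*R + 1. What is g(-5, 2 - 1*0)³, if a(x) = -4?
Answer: -59547442625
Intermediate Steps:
t(A, R) = 1 + 5*R
L(k, Y) = -4 + k² (L(k, Y) = k² - 4 = -4 + k²)
g(q, G) = -5 + q*(-4 + (26 + G)²) (g(q, G) = -8 + ((-4 + (G + (1 + 5*5))²)*q + 3) = -8 + ((-4 + (G + (1 + 25))²)*q + 3) = -8 + ((-4 + (G + 26)²)*q + 3) = -8 + ((-4 + (26 + G)²)*q + 3) = -8 + (q*(-4 + (26 + G)²) + 3) = -8 + (3 + q*(-4 + (26 + G)²)) = -5 + q*(-4 + (26 + G)²))
g(-5, 2 - 1*0)³ = (-5 - 5*(-4 + (26 + (2 - 1*0))²))³ = (-5 - 5*(-4 + (26 + (2 + 0))²))³ = (-5 - 5*(-4 + (26 + 2)²))³ = (-5 - 5*(-4 + 28²))³ = (-5 - 5*(-4 + 784))³ = (-5 - 5*780)³ = (-5 - 3900)³ = (-3905)³ = -59547442625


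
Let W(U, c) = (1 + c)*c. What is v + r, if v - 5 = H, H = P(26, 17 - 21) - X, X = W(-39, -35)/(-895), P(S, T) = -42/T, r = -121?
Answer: -37293/358 ≈ -104.17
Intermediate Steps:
W(U, c) = c*(1 + c)
X = -238/179 (X = -35*(1 - 35)/(-895) = -35*(-34)*(-1/895) = 1190*(-1/895) = -238/179 ≈ -1.3296)
H = 4235/358 (H = -42/(17 - 21) - 1*(-238/179) = -42/(-4) + 238/179 = -42*(-1/4) + 238/179 = 21/2 + 238/179 = 4235/358 ≈ 11.830)
v = 6025/358 (v = 5 + 4235/358 = 6025/358 ≈ 16.830)
v + r = 6025/358 - 121 = -37293/358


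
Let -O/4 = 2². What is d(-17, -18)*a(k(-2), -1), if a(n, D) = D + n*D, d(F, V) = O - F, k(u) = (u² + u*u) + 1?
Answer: -10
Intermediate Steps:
O = -16 (O = -4*2² = -4*4 = -16)
k(u) = 1 + 2*u² (k(u) = (u² + u²) + 1 = 2*u² + 1 = 1 + 2*u²)
d(F, V) = -16 - F
a(n, D) = D + D*n
d(-17, -18)*a(k(-2), -1) = (-16 - 1*(-17))*(-(1 + (1 + 2*(-2)²))) = (-16 + 17)*(-(1 + (1 + 2*4))) = 1*(-(1 + (1 + 8))) = 1*(-(1 + 9)) = 1*(-1*10) = 1*(-10) = -10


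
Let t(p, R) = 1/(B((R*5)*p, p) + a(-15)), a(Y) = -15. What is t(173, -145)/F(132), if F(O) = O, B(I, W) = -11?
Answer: -1/3432 ≈ -0.00029138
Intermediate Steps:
t(p, R) = -1/26 (t(p, R) = 1/(-11 - 15) = 1/(-26) = -1/26)
t(173, -145)/F(132) = -1/26/132 = -1/26*1/132 = -1/3432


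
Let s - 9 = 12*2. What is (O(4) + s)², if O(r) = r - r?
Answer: 1089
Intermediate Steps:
s = 33 (s = 9 + 12*2 = 9 + 24 = 33)
O(r) = 0
(O(4) + s)² = (0 + 33)² = 33² = 1089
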